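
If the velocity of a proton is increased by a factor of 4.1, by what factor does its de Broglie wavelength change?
The wavelength decreases by a factor of 4.1.

From λ = h/(mv), the wavelength is inversely proportional to velocity:

λ ∝ 1/v

If v → 4.1v, then λ → λ/4.1

When velocity is increased by a factor of 4.1, the wavelength decreases by a factor of 4.1.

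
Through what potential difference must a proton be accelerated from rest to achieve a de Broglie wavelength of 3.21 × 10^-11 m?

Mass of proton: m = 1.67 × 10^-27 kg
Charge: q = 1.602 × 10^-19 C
7.96 × 10^-1 V

From λ = h/√(2mqV), we solve for V:

λ² = h²/(2mqV)
V = h²/(2mqλ²)
V = (6.626 × 10^-34 J·s)² / (2 × 1.67 × 10^-27 kg × 1.602 × 10^-19 C × (3.21 × 10^-11 m)²)
V = 7.96 × 10^-1 V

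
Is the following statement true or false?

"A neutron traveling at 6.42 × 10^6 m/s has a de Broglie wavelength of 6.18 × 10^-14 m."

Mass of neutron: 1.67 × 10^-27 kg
True

The claim is correct.

Using λ = h/(mv):
λ = (6.626 × 10^-34 J·s) / (1.67 × 10^-27 kg × 6.42 × 10^6 m/s)
λ = 6.18 × 10^-14 m

This matches the claimed value.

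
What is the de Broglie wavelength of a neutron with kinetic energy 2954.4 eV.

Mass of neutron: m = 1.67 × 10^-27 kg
5.27 × 10^-13 m

Using λ = h/√(2mKE):

First convert KE to Joules: KE = 2954.4 eV = 4.733 × 10^-16 J

λ = h/√(2mKE)
λ = (6.626 × 10^-34 J·s) / √(2 × 1.67 × 10^-27 kg × 4.733 × 10^-16 J)
λ = 5.27 × 10^-13 m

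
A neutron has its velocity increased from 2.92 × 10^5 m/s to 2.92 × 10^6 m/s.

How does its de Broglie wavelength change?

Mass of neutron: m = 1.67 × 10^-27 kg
The wavelength decreases by a factor of 10.

Using λ = h/(mv):

Initial wavelength: λ₁ = h/(mv₁) = 1.36 × 10^-12 m
Final wavelength: λ₂ = h/(mv₂) = 1.36 × 10^-13 m

Since λ ∝ 1/v, when velocity increases by a factor of 10, the wavelength decreases by a factor of 10.

λ₂/λ₁ = v₁/v₂ = 1/10

The wavelength decreases by a factor of 10.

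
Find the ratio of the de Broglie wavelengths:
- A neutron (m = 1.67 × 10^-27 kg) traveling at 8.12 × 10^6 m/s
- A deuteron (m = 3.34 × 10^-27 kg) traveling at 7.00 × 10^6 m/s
λ₁/λ₂ = 1.72

Using λ = h/(mv):

λ₁ = h/(m₁v₁) = 4.89 × 10^-14 m
λ₂ = h/(m₂v₂) = 2.83 × 10^-14 m

Ratio λ₁/λ₂ = (m₂v₂)/(m₁v₁)
         = (3.34 × 10^-27 kg × 7.00 × 10^6 m/s) / (1.67 × 10^-27 kg × 8.12 × 10^6 m/s)
         = 1.72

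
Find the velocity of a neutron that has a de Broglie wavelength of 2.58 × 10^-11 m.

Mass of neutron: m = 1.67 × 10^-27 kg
1.54 × 10^4 m/s

From the de Broglie relation λ = h/(mv), we solve for v:

v = h/(mλ)
v = (6.626 × 10^-34 J·s) / (1.67 × 10^-27 kg × 2.58 × 10^-11 m)
v = 1.54 × 10^4 m/s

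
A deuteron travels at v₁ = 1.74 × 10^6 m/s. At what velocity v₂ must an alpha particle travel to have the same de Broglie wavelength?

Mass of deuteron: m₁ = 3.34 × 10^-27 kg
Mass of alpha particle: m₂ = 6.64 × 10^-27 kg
v₂ = 8.75 × 10^5 m/s

For equal de Broglie wavelengths: λ₁ = λ₂

h/(m₁v₁) = h/(m₂v₂)
m₁v₁ = m₂v₂
v₂ = v₁ · (m₁/m₂)

v₂ = 1.74 × 10^6 m/s × (3.34 × 10^-27 kg / 6.64 × 10^-27 kg)
v₂ = 8.75 × 10^5 m/s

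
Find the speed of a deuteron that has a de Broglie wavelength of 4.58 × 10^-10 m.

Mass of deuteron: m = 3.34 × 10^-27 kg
4.33 × 10^2 m/s

From the de Broglie relation λ = h/(mv), we solve for v:

v = h/(mλ)
v = (6.626 × 10^-34 J·s) / (3.34 × 10^-27 kg × 4.58 × 10^-10 m)
v = 4.33 × 10^2 m/s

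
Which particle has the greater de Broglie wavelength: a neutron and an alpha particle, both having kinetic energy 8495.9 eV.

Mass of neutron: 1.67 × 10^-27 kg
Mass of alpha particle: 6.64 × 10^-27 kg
The neutron has the longer wavelength.

Using λ = h/√(2mKE):

For neutron: λ₁ = h/√(2m₁KE) = 3.11 × 10^-13 m
For alpha particle: λ₂ = h/√(2m₂KE) = 1.56 × 10^-13 m

Since λ ∝ 1/√m at constant kinetic energy, the lighter particle has the longer wavelength.

The neutron has the longer de Broglie wavelength.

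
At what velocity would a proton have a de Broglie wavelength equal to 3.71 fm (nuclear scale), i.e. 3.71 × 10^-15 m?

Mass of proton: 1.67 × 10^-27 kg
1.07 × 10^8 m/s

From λ = h/(mv), solve for v:

v = h/(mλ)
v = (6.626 × 10^-34 J·s) / (1.67 × 10^-27 kg × 3.71 × 10^-15 m)
v = 1.07 × 10^8 m/s

Note: This velocity is 35.7% of the speed of light, so relativistic corrections would be needed for a more accurate calculation.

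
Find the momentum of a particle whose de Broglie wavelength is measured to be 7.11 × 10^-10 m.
9.32 × 10^-25 kg·m/s

From the de Broglie relation λ = h/p, we solve for p:

p = h/λ
p = (6.626 × 10^-34 J·s) / (7.11 × 10^-10 m)
p = 9.32 × 10^-25 kg·m/s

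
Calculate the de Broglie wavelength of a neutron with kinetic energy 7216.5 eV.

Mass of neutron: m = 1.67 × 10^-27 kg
3.37 × 10^-13 m

Using λ = h/√(2mKE):

First convert KE to Joules: KE = 7216.5 eV = 1.156 × 10^-15 J

λ = h/√(2mKE)
λ = (6.626 × 10^-34 J·s) / √(2 × 1.67 × 10^-27 kg × 1.156 × 10^-15 J)
λ = 3.37 × 10^-13 m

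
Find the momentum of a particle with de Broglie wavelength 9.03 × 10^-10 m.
7.34 × 10^-25 kg·m/s

From the de Broglie relation λ = h/p, we solve for p:

p = h/λ
p = (6.626 × 10^-34 J·s) / (9.03 × 10^-10 m)
p = 7.34 × 10^-25 kg·m/s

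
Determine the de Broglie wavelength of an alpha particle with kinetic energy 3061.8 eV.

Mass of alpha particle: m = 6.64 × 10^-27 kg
2.60 × 10^-13 m

Using λ = h/√(2mKE):

First convert KE to Joules: KE = 3061.8 eV = 4.906 × 10^-16 J

λ = h/√(2mKE)
λ = (6.626 × 10^-34 J·s) / √(2 × 6.64 × 10^-27 kg × 4.906 × 10^-16 J)
λ = 2.60 × 10^-13 m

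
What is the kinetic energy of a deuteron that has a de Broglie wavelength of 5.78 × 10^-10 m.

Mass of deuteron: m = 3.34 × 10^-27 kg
1.97 × 10^-22 J (or 1.23 × 10^-3 eV)

From λ = h/√(2mKE), we solve for KE:

λ² = h²/(2mKE)
KE = h²/(2mλ²)
KE = (6.626 × 10^-34 J·s)² / (2 × 3.34 × 10^-27 kg × (5.78 × 10^-10 m)²)
KE = 1.97 × 10^-22 J
KE = 1.23 × 10^-3 eV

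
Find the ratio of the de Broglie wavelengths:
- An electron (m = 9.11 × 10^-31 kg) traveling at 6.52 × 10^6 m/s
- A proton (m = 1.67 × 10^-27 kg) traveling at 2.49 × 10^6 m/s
λ₁/λ₂ = 700

Using λ = h/(mv):

λ₁ = h/(m₁v₁) = 1.12 × 10^-10 m
λ₂ = h/(m₂v₂) = 1.59 × 10^-13 m

Ratio λ₁/λ₂ = (m₂v₂)/(m₁v₁)
         = (1.67 × 10^-27 kg × 2.49 × 10^6 m/s) / (9.11 × 10^-31 kg × 6.52 × 10^6 m/s)
         = 700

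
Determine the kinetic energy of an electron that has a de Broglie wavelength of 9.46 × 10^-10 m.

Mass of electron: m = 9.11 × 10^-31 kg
2.69 × 10^-19 J (or 1.68 eV)

From λ = h/√(2mKE), we solve for KE:

λ² = h²/(2mKE)
KE = h²/(2mλ²)
KE = (6.626 × 10^-34 J·s)² / (2 × 9.11 × 10^-31 kg × (9.46 × 10^-10 m)²)
KE = 2.69 × 10^-19 J
KE = 1.68 eV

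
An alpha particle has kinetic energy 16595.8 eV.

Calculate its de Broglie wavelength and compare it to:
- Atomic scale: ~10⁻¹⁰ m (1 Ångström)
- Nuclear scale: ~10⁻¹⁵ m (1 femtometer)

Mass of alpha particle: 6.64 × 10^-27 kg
λ = 1.12 × 10^-13 m, which is between nuclear and atomic scales.

Using λ = h/√(2mKE):

KE = 16595.8 eV = 2.659 × 10^-15 J

λ = h/√(2mKE)
λ = (6.626 × 10^-34 J·s) / √(2 × 6.64 × 10^-27 kg × 2.659 × 10^-15 J)
λ = 1.12 × 10^-13 m

Comparison:
- Atomic scale (10⁻¹⁰ m): λ is 0.0011× this size
- Nuclear scale (10⁻¹⁵ m): λ is 1.1e+02× this size

The wavelength is between nuclear and atomic scales.

This wavelength is appropriate for probing atomic structure but too large for nuclear physics experiments.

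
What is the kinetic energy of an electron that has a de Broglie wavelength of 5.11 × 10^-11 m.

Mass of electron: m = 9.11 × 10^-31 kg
9.23 × 10^-17 J (or 576 eV)

From λ = h/√(2mKE), we solve for KE:

λ² = h²/(2mKE)
KE = h²/(2mλ²)
KE = (6.626 × 10^-34 J·s)² / (2 × 9.11 × 10^-31 kg × (5.11 × 10^-11 m)²)
KE = 9.23 × 10^-17 J
KE = 576 eV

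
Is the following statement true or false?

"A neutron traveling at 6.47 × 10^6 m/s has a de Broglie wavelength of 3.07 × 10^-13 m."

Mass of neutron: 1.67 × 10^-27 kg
False

The claim is incorrect.

Using λ = h/(mv):
λ = (6.626 × 10^-34 J·s) / (1.67 × 10^-27 kg × 6.47 × 10^6 m/s)
λ = 6.13 × 10^-14 m

The actual wavelength differs from the claimed 3.07 × 10^-13 m.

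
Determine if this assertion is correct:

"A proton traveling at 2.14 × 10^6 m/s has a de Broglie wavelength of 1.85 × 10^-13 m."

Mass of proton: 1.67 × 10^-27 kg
True

The claim is correct.

Using λ = h/(mv):
λ = (6.626 × 10^-34 J·s) / (1.67 × 10^-27 kg × 2.14 × 10^6 m/s)
λ = 1.85 × 10^-13 m

This matches the claimed value.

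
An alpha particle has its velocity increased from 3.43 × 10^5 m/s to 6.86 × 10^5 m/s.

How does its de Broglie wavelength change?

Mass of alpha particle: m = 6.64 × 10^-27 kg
The wavelength decreases by a factor of 2.

Using λ = h/(mv):

Initial wavelength: λ₁ = h/(mv₁) = 2.91 × 10^-13 m
Final wavelength: λ₂ = h/(mv₂) = 1.45 × 10^-13 m

Since λ ∝ 1/v, when velocity increases by a factor of 2, the wavelength decreases by a factor of 2.

λ₂/λ₁ = v₁/v₂ = 1/2

The wavelength decreases by a factor of 2.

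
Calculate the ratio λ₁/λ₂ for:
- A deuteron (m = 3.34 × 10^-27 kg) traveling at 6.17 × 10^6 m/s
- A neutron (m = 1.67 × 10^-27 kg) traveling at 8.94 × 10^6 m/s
λ₁/λ₂ = 0.724

Using λ = h/(mv):

λ₁ = h/(m₁v₁) = 3.22 × 10^-14 m
λ₂ = h/(m₂v₂) = 4.44 × 10^-14 m

Ratio λ₁/λ₂ = (m₂v₂)/(m₁v₁)
         = (1.67 × 10^-27 kg × 8.94 × 10^6 m/s) / (3.34 × 10^-27 kg × 6.17 × 10^6 m/s)
         = 0.724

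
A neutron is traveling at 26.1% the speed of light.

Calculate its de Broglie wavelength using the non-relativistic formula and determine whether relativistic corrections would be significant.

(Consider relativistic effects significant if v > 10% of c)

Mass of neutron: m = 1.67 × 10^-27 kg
Yes, relativistic corrections are needed.

Using the non-relativistic de Broglie formula λ = h/(mv):

v = 26.1% × c = 7.825 × 10^7 m/s

λ = h/(mv)
λ = (6.626 × 10^-34 J·s) / (1.67 × 10^-27 kg × 7.825 × 10^7 m/s)
λ = 5.07 × 10^-15 m

Since v = 26.1% of c > 10% of c, relativistic corrections ARE significant and the actual wavelength would differ from this non-relativistic estimate.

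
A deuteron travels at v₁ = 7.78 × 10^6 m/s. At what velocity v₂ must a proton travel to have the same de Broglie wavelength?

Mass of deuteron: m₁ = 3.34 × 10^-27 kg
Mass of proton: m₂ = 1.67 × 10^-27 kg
v₂ = 1.56 × 10^7 m/s

For equal de Broglie wavelengths: λ₁ = λ₂

h/(m₁v₁) = h/(m₂v₂)
m₁v₁ = m₂v₂
v₂ = v₁ · (m₁/m₂)

v₂ = 7.78 × 10^6 m/s × (3.34 × 10^-27 kg / 1.67 × 10^-27 kg)
v₂ = 1.56 × 10^7 m/s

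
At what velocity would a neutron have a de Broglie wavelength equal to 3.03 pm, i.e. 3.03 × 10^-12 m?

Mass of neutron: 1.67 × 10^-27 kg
1.31 × 10^5 m/s

From λ = h/(mv), solve for v:

v = h/(mλ)
v = (6.626 × 10^-34 J·s) / (1.67 × 10^-27 kg × 3.03 × 10^-12 m)
v = 1.31 × 10^5 m/s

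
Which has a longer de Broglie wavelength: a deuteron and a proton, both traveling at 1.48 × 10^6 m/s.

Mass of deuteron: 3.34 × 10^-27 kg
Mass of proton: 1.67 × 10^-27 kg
The proton has the longer wavelength.

Using λ = h/(mv), since both particles have the same velocity, the wavelength depends only on mass.

For deuteron: λ₁ = h/(m₁v) = 1.34 × 10^-13 m
For proton: λ₂ = h/(m₂v) = 2.68 × 10^-13 m

Since λ ∝ 1/m at constant velocity, the lighter particle has the longer wavelength.

The proton has the longer de Broglie wavelength.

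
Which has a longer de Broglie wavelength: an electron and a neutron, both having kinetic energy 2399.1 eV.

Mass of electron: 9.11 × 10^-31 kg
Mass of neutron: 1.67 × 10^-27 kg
The electron has the longer wavelength.

Using λ = h/√(2mKE):

For electron: λ₁ = h/√(2m₁KE) = 2.50 × 10^-11 m
For neutron: λ₂ = h/√(2m₂KE) = 5.85 × 10^-13 m

Since λ ∝ 1/√m at constant kinetic energy, the lighter particle has the longer wavelength.

The electron has the longer de Broglie wavelength.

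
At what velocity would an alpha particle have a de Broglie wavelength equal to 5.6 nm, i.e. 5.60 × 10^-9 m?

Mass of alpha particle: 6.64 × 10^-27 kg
1.78 × 10^1 m/s

From λ = h/(mv), solve for v:

v = h/(mλ)
v = (6.626 × 10^-34 J·s) / (6.64 × 10^-27 kg × 5.60 × 10^-9 m)
v = 1.78 × 10^1 m/s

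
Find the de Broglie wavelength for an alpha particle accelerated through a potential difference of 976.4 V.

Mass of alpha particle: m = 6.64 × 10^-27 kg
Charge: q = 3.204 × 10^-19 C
3.25 × 10^-13 m

When a particle is accelerated through voltage V, it gains kinetic energy KE = qV.

The de Broglie wavelength is then λ = h/√(2mqV):

λ = h/√(2mqV)
λ = (6.626 × 10^-34 J·s) / √(2 × 6.64 × 10^-27 kg × 3.204 × 10^-19 C × 976.4 V)
λ = 3.25 × 10^-13 m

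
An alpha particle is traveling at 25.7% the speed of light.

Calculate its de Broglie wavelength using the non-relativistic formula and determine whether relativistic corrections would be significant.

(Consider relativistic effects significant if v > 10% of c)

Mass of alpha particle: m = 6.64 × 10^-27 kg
Yes, relativistic corrections are needed.

Using the non-relativistic de Broglie formula λ = h/(mv):

v = 25.7% × c = 7.705 × 10^7 m/s

λ = h/(mv)
λ = (6.626 × 10^-34 J·s) / (6.64 × 10^-27 kg × 7.705 × 10^7 m/s)
λ = 1.30 × 10^-15 m

Since v = 25.7% of c > 10% of c, relativistic corrections ARE significant and the actual wavelength would differ from this non-relativistic estimate.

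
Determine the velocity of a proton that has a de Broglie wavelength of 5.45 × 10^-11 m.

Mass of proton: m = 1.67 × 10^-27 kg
7.28 × 10^3 m/s

From the de Broglie relation λ = h/(mv), we solve for v:

v = h/(mλ)
v = (6.626 × 10^-34 J·s) / (1.67 × 10^-27 kg × 5.45 × 10^-11 m)
v = 7.28 × 10^3 m/s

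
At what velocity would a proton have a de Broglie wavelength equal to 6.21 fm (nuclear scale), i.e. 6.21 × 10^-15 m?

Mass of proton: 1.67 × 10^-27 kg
6.39 × 10^7 m/s

From λ = h/(mv), solve for v:

v = h/(mλ)
v = (6.626 × 10^-34 J·s) / (1.67 × 10^-27 kg × 6.21 × 10^-15 m)
v = 6.39 × 10^7 m/s

Note: This velocity is 21.3% of the speed of light, so relativistic corrections would be needed for a more accurate calculation.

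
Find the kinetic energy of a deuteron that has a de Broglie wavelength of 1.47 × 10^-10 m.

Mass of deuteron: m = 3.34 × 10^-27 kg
3.04 × 10^-21 J (or 0.0190 eV)

From λ = h/√(2mKE), we solve for KE:

λ² = h²/(2mKE)
KE = h²/(2mλ²)
KE = (6.626 × 10^-34 J·s)² / (2 × 3.34 × 10^-27 kg × (1.47 × 10^-10 m)²)
KE = 3.04 × 10^-21 J
KE = 0.0190 eV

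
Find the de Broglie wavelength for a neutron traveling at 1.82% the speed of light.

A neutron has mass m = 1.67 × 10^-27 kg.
7.27 × 10^-14 m

Using the de Broglie relation λ = h/(mv):

v = 1.82% × c = 5.456 × 10^6 m/s

λ = h/(mv)
λ = (6.626 × 10^-34 J·s) / (1.67 × 10^-27 kg × 5.456 × 10^6 m/s)
λ = 7.27 × 10^-14 m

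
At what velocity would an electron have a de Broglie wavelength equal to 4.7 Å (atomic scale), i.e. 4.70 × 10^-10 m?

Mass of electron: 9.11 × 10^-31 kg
1.55 × 10^6 m/s

From λ = h/(mv), solve for v:

v = h/(mλ)
v = (6.626 × 10^-34 J·s) / (9.11 × 10^-31 kg × 4.70 × 10^-10 m)
v = 1.55 × 10^6 m/s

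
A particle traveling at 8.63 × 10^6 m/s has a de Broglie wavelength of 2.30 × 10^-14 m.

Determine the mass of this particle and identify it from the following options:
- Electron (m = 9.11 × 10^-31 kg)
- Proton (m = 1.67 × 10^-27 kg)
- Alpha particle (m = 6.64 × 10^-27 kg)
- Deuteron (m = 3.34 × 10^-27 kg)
The particle is a deuteron.

From λ = h/(mv), solve for mass:

m = h/(λv)
m = (6.626 × 10^-34 J·s) / (2.30 × 10^-14 m × 8.63 × 10^6 m/s)
m = 3.34 × 10^-27 kg

Comparing with the listed masses, this is closest to a deuteron.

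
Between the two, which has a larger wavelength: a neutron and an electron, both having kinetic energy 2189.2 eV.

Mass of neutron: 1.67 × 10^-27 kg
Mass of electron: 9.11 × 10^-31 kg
The electron has the longer wavelength.

Using λ = h/√(2mKE):

For neutron: λ₁ = h/√(2m₁KE) = 6.12 × 10^-13 m
For electron: λ₂ = h/√(2m₂KE) = 2.62 × 10^-11 m

Since λ ∝ 1/√m at constant kinetic energy, the lighter particle has the longer wavelength.

The electron has the longer de Broglie wavelength.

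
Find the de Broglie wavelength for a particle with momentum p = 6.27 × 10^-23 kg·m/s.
1.06 × 10^-11 m

Using the de Broglie relation λ = h/p:

λ = h/p
λ = (6.626 × 10^-34 J·s) / (6.27 × 10^-23 kg·m/s)
λ = 1.06 × 10^-11 m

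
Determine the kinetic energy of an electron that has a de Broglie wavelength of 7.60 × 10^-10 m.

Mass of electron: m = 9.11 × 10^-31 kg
4.17 × 10^-19 J (or 2.60 eV)

From λ = h/√(2mKE), we solve for KE:

λ² = h²/(2mKE)
KE = h²/(2mλ²)
KE = (6.626 × 10^-34 J·s)² / (2 × 9.11 × 10^-31 kg × (7.60 × 10^-10 m)²)
KE = 4.17 × 10^-19 J
KE = 2.60 eV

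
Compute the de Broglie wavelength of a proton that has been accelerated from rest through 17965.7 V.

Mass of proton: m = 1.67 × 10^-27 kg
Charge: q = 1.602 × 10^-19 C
2.14 × 10^-13 m

When a particle is accelerated through voltage V, it gains kinetic energy KE = qV.

The de Broglie wavelength is then λ = h/√(2mqV):

λ = h/√(2mqV)
λ = (6.626 × 10^-34 J·s) / √(2 × 1.67 × 10^-27 kg × 1.602 × 10^-19 C × 17965.7 V)
λ = 2.14 × 10^-13 m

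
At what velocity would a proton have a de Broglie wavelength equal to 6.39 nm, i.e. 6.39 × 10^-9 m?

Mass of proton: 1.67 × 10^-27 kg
6.21 × 10^1 m/s

From λ = h/(mv), solve for v:

v = h/(mλ)
v = (6.626 × 10^-34 J·s) / (1.67 × 10^-27 kg × 6.39 × 10^-9 m)
v = 6.21 × 10^1 m/s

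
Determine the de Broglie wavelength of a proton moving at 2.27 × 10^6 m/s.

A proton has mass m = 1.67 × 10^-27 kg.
1.75 × 10^-13 m

Using the de Broglie relation λ = h/(mv):

λ = h/(mv)
λ = (6.626 × 10^-34 J·s) / (1.67 × 10^-27 kg × 2.27 × 10^6 m/s)
λ = 1.75 × 10^-13 m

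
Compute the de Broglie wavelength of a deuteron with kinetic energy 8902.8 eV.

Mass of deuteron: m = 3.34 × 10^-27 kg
2.15 × 10^-13 m

Using λ = h/√(2mKE):

First convert KE to Joules: KE = 8902.8 eV = 1.426 × 10^-15 J

λ = h/√(2mKE)
λ = (6.626 × 10^-34 J·s) / √(2 × 3.34 × 10^-27 kg × 1.426 × 10^-15 J)
λ = 2.15 × 10^-13 m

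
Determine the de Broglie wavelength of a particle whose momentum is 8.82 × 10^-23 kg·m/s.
7.51 × 10^-12 m

Using the de Broglie relation λ = h/p:

λ = h/p
λ = (6.626 × 10^-34 J·s) / (8.82 × 10^-23 kg·m/s)
λ = 7.51 × 10^-12 m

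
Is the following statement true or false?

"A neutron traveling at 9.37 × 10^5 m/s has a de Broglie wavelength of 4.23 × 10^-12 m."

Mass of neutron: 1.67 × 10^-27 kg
False

The claim is incorrect.

Using λ = h/(mv):
λ = (6.626 × 10^-34 J·s) / (1.67 × 10^-27 kg × 9.37 × 10^5 m/s)
λ = 4.23 × 10^-13 m

The actual wavelength differs from the claimed 4.23 × 10^-12 m.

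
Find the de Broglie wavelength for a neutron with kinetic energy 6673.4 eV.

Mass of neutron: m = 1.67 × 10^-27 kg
3.51 × 10^-13 m

Using λ = h/√(2mKE):

First convert KE to Joules: KE = 6673.4 eV = 1.069 × 10^-15 J

λ = h/√(2mKE)
λ = (6.626 × 10^-34 J·s) / √(2 × 1.67 × 10^-27 kg × 1.069 × 10^-15 J)
λ = 3.51 × 10^-13 m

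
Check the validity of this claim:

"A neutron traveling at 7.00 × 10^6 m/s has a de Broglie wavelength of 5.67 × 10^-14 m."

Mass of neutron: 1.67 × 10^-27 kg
True

The claim is correct.

Using λ = h/(mv):
λ = (6.626 × 10^-34 J·s) / (1.67 × 10^-27 kg × 7.00 × 10^6 m/s)
λ = 5.67 × 10^-14 m

This matches the claimed value.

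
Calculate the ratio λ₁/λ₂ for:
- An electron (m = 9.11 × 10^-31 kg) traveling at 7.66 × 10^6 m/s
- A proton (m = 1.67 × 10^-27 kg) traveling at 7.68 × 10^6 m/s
λ₁/λ₂ = 1.84 × 10^3

Using λ = h/(mv):

λ₁ = h/(m₁v₁) = 9.50 × 10^-11 m
λ₂ = h/(m₂v₂) = 5.17 × 10^-14 m

Ratio λ₁/λ₂ = (m₂v₂)/(m₁v₁)
         = (1.67 × 10^-27 kg × 7.68 × 10^6 m/s) / (9.11 × 10^-31 kg × 7.66 × 10^6 m/s)
         = 1.84 × 10^3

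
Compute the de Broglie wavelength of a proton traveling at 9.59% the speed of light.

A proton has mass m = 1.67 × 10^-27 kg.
1.38 × 10^-14 m

Using the de Broglie relation λ = h/(mv):

v = 9.59% × c = 2.875 × 10^7 m/s

λ = h/(mv)
λ = (6.626 × 10^-34 J·s) / (1.67 × 10^-27 kg × 2.875 × 10^7 m/s)
λ = 1.38 × 10^-14 m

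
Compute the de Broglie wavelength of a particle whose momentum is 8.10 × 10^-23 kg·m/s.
8.18 × 10^-12 m

Using the de Broglie relation λ = h/p:

λ = h/p
λ = (6.626 × 10^-34 J·s) / (8.10 × 10^-23 kg·m/s)
λ = 8.18 × 10^-12 m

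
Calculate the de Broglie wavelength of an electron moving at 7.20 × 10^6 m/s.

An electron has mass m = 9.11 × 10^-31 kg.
1.01 × 10^-10 m

Using the de Broglie relation λ = h/(mv):

λ = h/(mv)
λ = (6.626 × 10^-34 J·s) / (9.11 × 10^-31 kg × 7.20 × 10^6 m/s)
λ = 1.01 × 10^-10 m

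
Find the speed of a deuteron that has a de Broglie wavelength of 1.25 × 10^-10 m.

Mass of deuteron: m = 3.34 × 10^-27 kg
1.59 × 10^3 m/s

From the de Broglie relation λ = h/(mv), we solve for v:

v = h/(mλ)
v = (6.626 × 10^-34 J·s) / (3.34 × 10^-27 kg × 1.25 × 10^-10 m)
v = 1.59 × 10^3 m/s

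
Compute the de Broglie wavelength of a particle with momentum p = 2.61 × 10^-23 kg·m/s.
2.54 × 10^-11 m

Using the de Broglie relation λ = h/p:

λ = h/p
λ = (6.626 × 10^-34 J·s) / (2.61 × 10^-23 kg·m/s)
λ = 2.54 × 10^-11 m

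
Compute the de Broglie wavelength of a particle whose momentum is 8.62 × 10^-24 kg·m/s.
7.69 × 10^-11 m

Using the de Broglie relation λ = h/p:

λ = h/p
λ = (6.626 × 10^-34 J·s) / (8.62 × 10^-24 kg·m/s)
λ = 7.69 × 10^-11 m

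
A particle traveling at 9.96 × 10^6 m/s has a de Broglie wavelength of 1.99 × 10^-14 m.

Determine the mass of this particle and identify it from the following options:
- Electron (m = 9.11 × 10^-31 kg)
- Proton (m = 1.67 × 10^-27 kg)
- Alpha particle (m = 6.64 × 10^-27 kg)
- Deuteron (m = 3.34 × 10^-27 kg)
The particle is a deuteron.

From λ = h/(mv), solve for mass:

m = h/(λv)
m = (6.626 × 10^-34 J·s) / (1.99 × 10^-14 m × 9.96 × 10^6 m/s)
m = 3.34 × 10^-27 kg

Comparing with the listed masses, this is closest to a deuteron.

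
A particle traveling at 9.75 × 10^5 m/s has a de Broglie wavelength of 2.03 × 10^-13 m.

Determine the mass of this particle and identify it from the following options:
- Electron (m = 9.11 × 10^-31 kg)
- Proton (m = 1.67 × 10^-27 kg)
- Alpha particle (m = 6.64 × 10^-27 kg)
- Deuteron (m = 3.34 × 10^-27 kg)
The particle is a deuteron.

From λ = h/(mv), solve for mass:

m = h/(λv)
m = (6.626 × 10^-34 J·s) / (2.03 × 10^-13 m × 9.75 × 10^5 m/s)
m = 3.35 × 10^-27 kg

Comparing with the listed masses, this is closest to a deuteron.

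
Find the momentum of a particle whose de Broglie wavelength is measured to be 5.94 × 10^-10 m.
1.12 × 10^-24 kg·m/s

From the de Broglie relation λ = h/p, we solve for p:

p = h/λ
p = (6.626 × 10^-34 J·s) / (5.94 × 10^-10 m)
p = 1.12 × 10^-24 kg·m/s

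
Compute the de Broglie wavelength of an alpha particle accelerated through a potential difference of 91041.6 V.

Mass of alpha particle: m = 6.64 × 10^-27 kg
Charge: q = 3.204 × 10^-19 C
3.37 × 10^-14 m

When a particle is accelerated through voltage V, it gains kinetic energy KE = qV.

The de Broglie wavelength is then λ = h/√(2mqV):

λ = h/√(2mqV)
λ = (6.626 × 10^-34 J·s) / √(2 × 6.64 × 10^-27 kg × 3.204 × 10^-19 C × 91041.6 V)
λ = 3.37 × 10^-14 m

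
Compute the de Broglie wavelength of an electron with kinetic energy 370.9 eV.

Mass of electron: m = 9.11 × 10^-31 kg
6.37 × 10^-11 m

Using λ = h/√(2mKE):

First convert KE to Joules: KE = 370.9 eV = 5.942 × 10^-17 J

λ = h/√(2mKE)
λ = (6.626 × 10^-34 J·s) / √(2 × 9.11 × 10^-31 kg × 5.942 × 10^-17 J)
λ = 6.37 × 10^-11 m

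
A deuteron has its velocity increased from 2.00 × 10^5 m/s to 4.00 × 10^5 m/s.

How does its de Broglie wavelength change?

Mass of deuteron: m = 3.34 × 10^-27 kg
The wavelength decreases by a factor of 2.

Using λ = h/(mv):

Initial wavelength: λ₁ = h/(mv₁) = 9.92 × 10^-13 m
Final wavelength: λ₂ = h/(mv₂) = 4.96 × 10^-13 m

Since λ ∝ 1/v, when velocity increases by a factor of 2, the wavelength decreases by a factor of 2.

λ₂/λ₁ = v₁/v₂ = 1/2

The wavelength decreases by a factor of 2.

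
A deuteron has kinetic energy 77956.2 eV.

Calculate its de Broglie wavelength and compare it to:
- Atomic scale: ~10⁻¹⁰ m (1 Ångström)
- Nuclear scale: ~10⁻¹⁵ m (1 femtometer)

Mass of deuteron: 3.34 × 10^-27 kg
λ = 7.25 × 10^-14 m, which is between nuclear and atomic scales.

Using λ = h/√(2mKE):

KE = 77956.2 eV = 1.249 × 10^-14 J

λ = h/√(2mKE)
λ = (6.626 × 10^-34 J·s) / √(2 × 3.34 × 10^-27 kg × 1.249 × 10^-14 J)
λ = 7.25 × 10^-14 m

Comparison:
- Atomic scale (10⁻¹⁰ m): λ is 0.00073× this size
- Nuclear scale (10⁻¹⁵ m): λ is 73× this size

The wavelength is between nuclear and atomic scales.

This wavelength is appropriate for probing atomic structure but too large for nuclear physics experiments.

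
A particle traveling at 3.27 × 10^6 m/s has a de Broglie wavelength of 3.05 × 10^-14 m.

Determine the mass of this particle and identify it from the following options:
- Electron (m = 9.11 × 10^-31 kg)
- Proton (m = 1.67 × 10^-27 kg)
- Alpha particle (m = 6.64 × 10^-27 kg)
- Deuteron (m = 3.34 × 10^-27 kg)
The particle is an alpha particle.

From λ = h/(mv), solve for mass:

m = h/(λv)
m = (6.626 × 10^-34 J·s) / (3.05 × 10^-14 m × 3.27 × 10^6 m/s)
m = 6.64 × 10^-27 kg

Comparing with the listed masses, this is closest to an alpha particle.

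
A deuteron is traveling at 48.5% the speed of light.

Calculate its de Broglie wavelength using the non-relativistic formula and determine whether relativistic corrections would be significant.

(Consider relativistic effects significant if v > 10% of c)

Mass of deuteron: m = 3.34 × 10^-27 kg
Yes, relativistic corrections are needed.

Using the non-relativistic de Broglie formula λ = h/(mv):

v = 48.5% × c = 1.454 × 10^8 m/s

λ = h/(mv)
λ = (6.626 × 10^-34 J·s) / (3.34 × 10^-27 kg × 1.454 × 10^8 m/s)
λ = 1.36 × 10^-15 m

Since v = 48.5% of c > 10% of c, relativistic corrections ARE significant and the actual wavelength would differ from this non-relativistic estimate.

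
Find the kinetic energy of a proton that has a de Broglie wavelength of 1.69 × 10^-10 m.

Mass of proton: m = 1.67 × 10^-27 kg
4.60 × 10^-21 J (or 0.0287 eV)

From λ = h/√(2mKE), we solve for KE:

λ² = h²/(2mKE)
KE = h²/(2mλ²)
KE = (6.626 × 10^-34 J·s)² / (2 × 1.67 × 10^-27 kg × (1.69 × 10^-10 m)²)
KE = 4.60 × 10^-21 J
KE = 0.0287 eV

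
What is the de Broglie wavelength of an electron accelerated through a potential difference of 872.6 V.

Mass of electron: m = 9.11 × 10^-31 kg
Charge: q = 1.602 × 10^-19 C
4.15 × 10^-11 m

When a particle is accelerated through voltage V, it gains kinetic energy KE = qV.

The de Broglie wavelength is then λ = h/√(2mqV):

λ = h/√(2mqV)
λ = (6.626 × 10^-34 J·s) / √(2 × 9.11 × 10^-31 kg × 1.602 × 10^-19 C × 872.6 V)
λ = 4.15 × 10^-11 m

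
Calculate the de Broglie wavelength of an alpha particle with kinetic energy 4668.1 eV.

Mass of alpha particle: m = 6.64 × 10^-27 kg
2.10 × 10^-13 m

Using λ = h/√(2mKE):

First convert KE to Joules: KE = 4668.1 eV = 7.479 × 10^-16 J

λ = h/√(2mKE)
λ = (6.626 × 10^-34 J·s) / √(2 × 6.64 × 10^-27 kg × 7.479 × 10^-16 J)
λ = 2.10 × 10^-13 m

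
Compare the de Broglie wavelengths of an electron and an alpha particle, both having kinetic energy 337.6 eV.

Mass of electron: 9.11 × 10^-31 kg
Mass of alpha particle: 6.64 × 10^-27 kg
The electron has the longer wavelength.

Using λ = h/√(2mKE):

For electron: λ₁ = h/√(2m₁KE) = 6.67 × 10^-11 m
For alpha particle: λ₂ = h/√(2m₂KE) = 7.82 × 10^-13 m

Since λ ∝ 1/√m at constant kinetic energy, the lighter particle has the longer wavelength.

The electron has the longer de Broglie wavelength.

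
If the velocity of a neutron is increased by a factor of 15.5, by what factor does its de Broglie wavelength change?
The wavelength decreases by a factor of 15.5.

From λ = h/(mv), the wavelength is inversely proportional to velocity:

λ ∝ 1/v

If v → 15.5v, then λ → λ/15.5

When velocity is increased by a factor of 15.5, the wavelength decreases by a factor of 15.5.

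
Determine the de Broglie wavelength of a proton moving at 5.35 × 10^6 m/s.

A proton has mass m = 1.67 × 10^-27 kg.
7.42 × 10^-14 m

Using the de Broglie relation λ = h/(mv):

λ = h/(mv)
λ = (6.626 × 10^-34 J·s) / (1.67 × 10^-27 kg × 5.35 × 10^6 m/s)
λ = 7.42 × 10^-14 m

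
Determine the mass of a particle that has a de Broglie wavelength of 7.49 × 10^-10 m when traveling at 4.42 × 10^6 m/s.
2.00 × 10^-31 kg

From the de Broglie relation λ = h/(mv), we solve for m:

m = h/(λv)
m = (6.626 × 10^-34 J·s) / (7.49 × 10^-10 m × 4.42 × 10^6 m/s)
m = 2.00 × 10^-31 kg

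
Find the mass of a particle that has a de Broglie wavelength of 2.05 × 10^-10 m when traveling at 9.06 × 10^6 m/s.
3.57 × 10^-31 kg

From the de Broglie relation λ = h/(mv), we solve for m:

m = h/(λv)
m = (6.626 × 10^-34 J·s) / (2.05 × 10^-10 m × 9.06 × 10^6 m/s)
m = 3.57 × 10^-31 kg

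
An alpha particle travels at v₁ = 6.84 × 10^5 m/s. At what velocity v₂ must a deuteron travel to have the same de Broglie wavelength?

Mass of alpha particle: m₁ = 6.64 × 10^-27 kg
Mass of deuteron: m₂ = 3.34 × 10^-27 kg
v₂ = 1.36 × 10^6 m/s

For equal de Broglie wavelengths: λ₁ = λ₂

h/(m₁v₁) = h/(m₂v₂)
m₁v₁ = m₂v₂
v₂ = v₁ · (m₁/m₂)

v₂ = 6.84 × 10^5 m/s × (6.64 × 10^-27 kg / 3.34 × 10^-27 kg)
v₂ = 1.36 × 10^6 m/s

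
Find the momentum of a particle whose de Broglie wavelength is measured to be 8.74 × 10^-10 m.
7.58 × 10^-25 kg·m/s

From the de Broglie relation λ = h/p, we solve for p:

p = h/λ
p = (6.626 × 10^-34 J·s) / (8.74 × 10^-10 m)
p = 7.58 × 10^-25 kg·m/s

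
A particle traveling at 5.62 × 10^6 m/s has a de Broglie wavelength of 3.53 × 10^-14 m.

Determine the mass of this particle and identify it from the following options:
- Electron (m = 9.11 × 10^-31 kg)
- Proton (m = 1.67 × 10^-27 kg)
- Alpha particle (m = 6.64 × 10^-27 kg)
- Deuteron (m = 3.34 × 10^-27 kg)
The particle is a deuteron.

From λ = h/(mv), solve for mass:

m = h/(λv)
m = (6.626 × 10^-34 J·s) / (3.53 × 10^-14 m × 5.62 × 10^6 m/s)
m = 3.34 × 10^-27 kg

Comparing with the listed masses, this is closest to a deuteron.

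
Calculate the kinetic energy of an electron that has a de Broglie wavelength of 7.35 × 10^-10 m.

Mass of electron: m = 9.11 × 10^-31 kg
4.46 × 10^-19 J (or 2.78 eV)

From λ = h/√(2mKE), we solve for KE:

λ² = h²/(2mKE)
KE = h²/(2mλ²)
KE = (6.626 × 10^-34 J·s)² / (2 × 9.11 × 10^-31 kg × (7.35 × 10^-10 m)²)
KE = 4.46 × 10^-19 J
KE = 2.78 eV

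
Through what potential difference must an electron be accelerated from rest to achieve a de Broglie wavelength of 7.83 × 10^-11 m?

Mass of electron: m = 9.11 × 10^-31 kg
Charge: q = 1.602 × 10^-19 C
245 V

From λ = h/√(2mqV), we solve for V:

λ² = h²/(2mqV)
V = h²/(2mqλ²)
V = (6.626 × 10^-34 J·s)² / (2 × 9.11 × 10^-31 kg × 1.602 × 10^-19 C × (7.83 × 10^-11 m)²)
V = 245 V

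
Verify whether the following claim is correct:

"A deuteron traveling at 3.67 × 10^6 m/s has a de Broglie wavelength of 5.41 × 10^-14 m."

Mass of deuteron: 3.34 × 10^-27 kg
True

The claim is correct.

Using λ = h/(mv):
λ = (6.626 × 10^-34 J·s) / (3.34 × 10^-27 kg × 3.67 × 10^6 m/s)
λ = 5.41 × 10^-14 m

This matches the claimed value.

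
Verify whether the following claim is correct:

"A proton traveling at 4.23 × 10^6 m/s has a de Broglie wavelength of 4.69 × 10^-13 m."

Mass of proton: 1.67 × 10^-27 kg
False

The claim is incorrect.

Using λ = h/(mv):
λ = (6.626 × 10^-34 J·s) / (1.67 × 10^-27 kg × 4.23 × 10^6 m/s)
λ = 9.38 × 10^-14 m

The actual wavelength differs from the claimed 4.69 × 10^-13 m.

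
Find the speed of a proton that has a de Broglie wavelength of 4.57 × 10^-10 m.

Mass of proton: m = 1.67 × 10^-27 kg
8.68 × 10^2 m/s

From the de Broglie relation λ = h/(mv), we solve for v:

v = h/(mλ)
v = (6.626 × 10^-34 J·s) / (1.67 × 10^-27 kg × 4.57 × 10^-10 m)
v = 8.68 × 10^2 m/s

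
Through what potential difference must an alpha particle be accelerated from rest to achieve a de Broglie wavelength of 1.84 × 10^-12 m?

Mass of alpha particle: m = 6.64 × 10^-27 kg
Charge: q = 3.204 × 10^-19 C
30.5 V

From λ = h/√(2mqV), we solve for V:

λ² = h²/(2mqV)
V = h²/(2mqλ²)
V = (6.626 × 10^-34 J·s)² / (2 × 6.64 × 10^-27 kg × 3.204 × 10^-19 C × (1.84 × 10^-12 m)²)
V = 30.5 V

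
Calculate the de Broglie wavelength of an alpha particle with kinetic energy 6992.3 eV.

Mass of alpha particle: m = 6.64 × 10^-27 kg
1.72 × 10^-13 m

Using λ = h/√(2mKE):

First convert KE to Joules: KE = 6992.3 eV = 1.120 × 10^-15 J

λ = h/√(2mKE)
λ = (6.626 × 10^-34 J·s) / √(2 × 6.64 × 10^-27 kg × 1.120 × 10^-15 J)
λ = 1.72 × 10^-13 m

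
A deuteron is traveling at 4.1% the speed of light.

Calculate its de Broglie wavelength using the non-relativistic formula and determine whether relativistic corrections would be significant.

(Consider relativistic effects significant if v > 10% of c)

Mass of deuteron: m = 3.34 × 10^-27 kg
No, relativistic corrections are not needed.

Using the non-relativistic de Broglie formula λ = h/(mv):

v = 4.1% × c = 1.229 × 10^7 m/s

λ = h/(mv)
λ = (6.626 × 10^-34 J·s) / (3.34 × 10^-27 kg × 1.229 × 10^7 m/s)
λ = 1.61 × 10^-14 m

Since v = 4.1% of c < 10% of c, relativistic corrections are NOT significant and this non-relativistic result is a good approximation.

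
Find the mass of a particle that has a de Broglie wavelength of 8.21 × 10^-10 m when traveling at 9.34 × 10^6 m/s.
8.64 × 10^-32 kg

From the de Broglie relation λ = h/(mv), we solve for m:

m = h/(λv)
m = (6.626 × 10^-34 J·s) / (8.21 × 10^-10 m × 9.34 × 10^6 m/s)
m = 8.64 × 10^-32 kg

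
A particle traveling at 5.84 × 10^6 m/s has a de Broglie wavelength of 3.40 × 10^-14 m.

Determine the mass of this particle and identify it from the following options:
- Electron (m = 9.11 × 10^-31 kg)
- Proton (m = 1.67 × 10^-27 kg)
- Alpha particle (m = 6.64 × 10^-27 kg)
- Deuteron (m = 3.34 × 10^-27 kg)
The particle is a deuteron.

From λ = h/(mv), solve for mass:

m = h/(λv)
m = (6.626 × 10^-34 J·s) / (3.40 × 10^-14 m × 5.84 × 10^6 m/s)
m = 3.34 × 10^-27 kg

Comparing with the listed masses, this is closest to a deuteron.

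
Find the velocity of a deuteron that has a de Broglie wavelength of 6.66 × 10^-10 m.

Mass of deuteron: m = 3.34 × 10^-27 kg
2.98 × 10^2 m/s

From the de Broglie relation λ = h/(mv), we solve for v:

v = h/(mλ)
v = (6.626 × 10^-34 J·s) / (3.34 × 10^-27 kg × 6.66 × 10^-10 m)
v = 2.98 × 10^2 m/s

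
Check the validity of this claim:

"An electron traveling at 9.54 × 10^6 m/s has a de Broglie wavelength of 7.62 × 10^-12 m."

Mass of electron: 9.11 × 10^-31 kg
False

The claim is incorrect.

Using λ = h/(mv):
λ = (6.626 × 10^-34 J·s) / (9.11 × 10^-31 kg × 9.54 × 10^6 m/s)
λ = 7.62 × 10^-11 m

The actual wavelength differs from the claimed 7.62 × 10^-12 m.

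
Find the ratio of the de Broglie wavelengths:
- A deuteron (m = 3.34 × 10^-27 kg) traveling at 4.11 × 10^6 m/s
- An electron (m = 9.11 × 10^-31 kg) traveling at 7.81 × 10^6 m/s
λ₁/λ₂ = 5.18 × 10^-4

Using λ = h/(mv):

λ₁ = h/(m₁v₁) = 4.83 × 10^-14 m
λ₂ = h/(m₂v₂) = 9.31 × 10^-11 m

Ratio λ₁/λ₂ = (m₂v₂)/(m₁v₁)
         = (9.11 × 10^-31 kg × 7.81 × 10^6 m/s) / (3.34 × 10^-27 kg × 4.11 × 10^6 m/s)
         = 5.18 × 10^-4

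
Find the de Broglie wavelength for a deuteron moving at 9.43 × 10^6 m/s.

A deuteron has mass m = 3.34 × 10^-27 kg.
2.10 × 10^-14 m

Using the de Broglie relation λ = h/(mv):

λ = h/(mv)
λ = (6.626 × 10^-34 J·s) / (3.34 × 10^-27 kg × 9.43 × 10^6 m/s)
λ = 2.10 × 10^-14 m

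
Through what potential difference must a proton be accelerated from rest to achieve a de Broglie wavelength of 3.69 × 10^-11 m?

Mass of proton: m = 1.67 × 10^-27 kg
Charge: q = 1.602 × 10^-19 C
6.03 × 10^-1 V

From λ = h/√(2mqV), we solve for V:

λ² = h²/(2mqV)
V = h²/(2mqλ²)
V = (6.626 × 10^-34 J·s)² / (2 × 1.67 × 10^-27 kg × 1.602 × 10^-19 C × (3.69 × 10^-11 m)²)
V = 6.03 × 10^-1 V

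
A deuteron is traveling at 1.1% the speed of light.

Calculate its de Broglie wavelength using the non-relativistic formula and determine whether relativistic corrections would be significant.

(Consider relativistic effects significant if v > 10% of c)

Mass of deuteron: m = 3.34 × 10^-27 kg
No, relativistic corrections are not needed.

Using the non-relativistic de Broglie formula λ = h/(mv):

v = 1.1% × c = 3.298 × 10^6 m/s

λ = h/(mv)
λ = (6.626 × 10^-34 J·s) / (3.34 × 10^-27 kg × 3.298 × 10^6 m/s)
λ = 6.02 × 10^-14 m

Since v = 1.1% of c < 10% of c, relativistic corrections are NOT significant and this non-relativistic result is a good approximation.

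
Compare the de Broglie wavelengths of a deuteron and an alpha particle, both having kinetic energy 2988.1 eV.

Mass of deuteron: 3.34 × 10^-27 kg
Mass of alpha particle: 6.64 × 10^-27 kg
The deuteron has the longer wavelength.

Using λ = h/√(2mKE):

For deuteron: λ₁ = h/√(2m₁KE) = 3.71 × 10^-13 m
For alpha particle: λ₂ = h/√(2m₂KE) = 2.63 × 10^-13 m

Since λ ∝ 1/√m at constant kinetic energy, the lighter particle has the longer wavelength.

The deuteron has the longer de Broglie wavelength.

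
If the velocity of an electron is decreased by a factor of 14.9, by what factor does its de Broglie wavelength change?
The wavelength increases by a factor of 14.9.

From λ = h/(mv), the wavelength is inversely proportional to velocity:

λ ∝ 1/v

If v → v/14.9, then λ → 14.9λ

When velocity is decreased by a factor of 14.9, the wavelength increases by a factor of 14.9.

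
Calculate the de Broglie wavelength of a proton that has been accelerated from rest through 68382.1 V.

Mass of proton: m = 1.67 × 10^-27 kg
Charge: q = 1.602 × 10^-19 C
1.10 × 10^-13 m

When a particle is accelerated through voltage V, it gains kinetic energy KE = qV.

The de Broglie wavelength is then λ = h/√(2mqV):

λ = h/√(2mqV)
λ = (6.626 × 10^-34 J·s) / √(2 × 1.67 × 10^-27 kg × 1.602 × 10^-19 C × 68382.1 V)
λ = 1.10 × 10^-13 m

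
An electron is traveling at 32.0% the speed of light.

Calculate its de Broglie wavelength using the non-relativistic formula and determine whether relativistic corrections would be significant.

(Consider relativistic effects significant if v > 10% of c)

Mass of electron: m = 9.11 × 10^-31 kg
Yes, relativistic corrections are needed.

Using the non-relativistic de Broglie formula λ = h/(mv):

v = 32.0% × c = 9.593 × 10^7 m/s

λ = h/(mv)
λ = (6.626 × 10^-34 J·s) / (9.11 × 10^-31 kg × 9.593 × 10^7 m/s)
λ = 7.58 × 10^-12 m

Since v = 32.0% of c > 10% of c, relativistic corrections ARE significant and the actual wavelength would differ from this non-relativistic estimate.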